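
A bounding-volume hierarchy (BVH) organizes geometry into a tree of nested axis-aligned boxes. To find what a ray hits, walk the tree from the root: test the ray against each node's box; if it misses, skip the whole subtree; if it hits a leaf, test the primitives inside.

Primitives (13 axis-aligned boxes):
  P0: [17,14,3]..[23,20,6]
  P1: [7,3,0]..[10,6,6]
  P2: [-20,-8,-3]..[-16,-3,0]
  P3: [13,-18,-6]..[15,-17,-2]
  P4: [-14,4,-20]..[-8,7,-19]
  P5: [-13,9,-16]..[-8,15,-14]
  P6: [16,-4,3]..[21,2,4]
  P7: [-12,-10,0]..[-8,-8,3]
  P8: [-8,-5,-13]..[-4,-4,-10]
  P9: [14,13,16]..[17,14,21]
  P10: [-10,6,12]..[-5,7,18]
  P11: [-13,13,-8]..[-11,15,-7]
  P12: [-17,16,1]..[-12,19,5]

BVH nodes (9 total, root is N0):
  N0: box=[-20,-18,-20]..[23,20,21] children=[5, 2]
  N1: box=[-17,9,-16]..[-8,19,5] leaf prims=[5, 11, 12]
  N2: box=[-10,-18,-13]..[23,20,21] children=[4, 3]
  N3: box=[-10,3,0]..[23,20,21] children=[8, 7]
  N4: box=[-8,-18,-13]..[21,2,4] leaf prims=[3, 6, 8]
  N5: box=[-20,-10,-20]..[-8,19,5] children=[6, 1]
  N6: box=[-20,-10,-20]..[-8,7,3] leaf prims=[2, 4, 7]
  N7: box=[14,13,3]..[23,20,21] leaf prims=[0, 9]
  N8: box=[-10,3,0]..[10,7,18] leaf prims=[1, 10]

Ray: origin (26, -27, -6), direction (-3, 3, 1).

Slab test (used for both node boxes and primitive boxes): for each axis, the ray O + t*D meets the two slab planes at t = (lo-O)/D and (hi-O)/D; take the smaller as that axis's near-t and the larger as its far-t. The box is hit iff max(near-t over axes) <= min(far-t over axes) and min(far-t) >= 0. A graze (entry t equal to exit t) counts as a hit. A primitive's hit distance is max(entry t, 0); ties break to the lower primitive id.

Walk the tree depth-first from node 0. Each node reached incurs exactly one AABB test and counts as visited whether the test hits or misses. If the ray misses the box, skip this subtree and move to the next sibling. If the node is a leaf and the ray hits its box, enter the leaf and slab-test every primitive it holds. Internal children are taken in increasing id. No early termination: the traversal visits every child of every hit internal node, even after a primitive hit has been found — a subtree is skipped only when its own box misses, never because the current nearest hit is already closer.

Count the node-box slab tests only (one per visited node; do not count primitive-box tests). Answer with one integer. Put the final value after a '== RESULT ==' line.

Traverse from the root:
N0 x:[1,46/3] y:[3,47/3] z:[-14,27] -> hit [3,46/3], descend [2, 5]
  N2 x:[1,12] y:[3,47/3] z:[-7,27] -> hit [3,12], descend [3, 4]
    N3 x:[1,12] y:[10,47/3] z:[6,27] -> hit [10,12], descend [7, 8]
      N7 x:[1,4] y:[40/3,47/3] z:[9,27] -> miss, prune
      N8 x:[16/3,12] y:[10,34/3] z:[6,24] -> hit [10,34/3] leaf, test {P1(miss), P10(miss)}
    N4 x:[5/3,34/3] y:[3,29/3] z:[-7,10] -> hit [3,29/3] leaf, test {P3(miss), P6(miss), P8(miss)}
  N5 x:[34/3,46/3] y:[17/3,46/3] z:[-14,11] -> miss, prune

Visited [0, 2, 3, 7, 8, 4, 5]. Tests: 7 box, 2 leaf. Nearest: miss.

== RESULT ==
7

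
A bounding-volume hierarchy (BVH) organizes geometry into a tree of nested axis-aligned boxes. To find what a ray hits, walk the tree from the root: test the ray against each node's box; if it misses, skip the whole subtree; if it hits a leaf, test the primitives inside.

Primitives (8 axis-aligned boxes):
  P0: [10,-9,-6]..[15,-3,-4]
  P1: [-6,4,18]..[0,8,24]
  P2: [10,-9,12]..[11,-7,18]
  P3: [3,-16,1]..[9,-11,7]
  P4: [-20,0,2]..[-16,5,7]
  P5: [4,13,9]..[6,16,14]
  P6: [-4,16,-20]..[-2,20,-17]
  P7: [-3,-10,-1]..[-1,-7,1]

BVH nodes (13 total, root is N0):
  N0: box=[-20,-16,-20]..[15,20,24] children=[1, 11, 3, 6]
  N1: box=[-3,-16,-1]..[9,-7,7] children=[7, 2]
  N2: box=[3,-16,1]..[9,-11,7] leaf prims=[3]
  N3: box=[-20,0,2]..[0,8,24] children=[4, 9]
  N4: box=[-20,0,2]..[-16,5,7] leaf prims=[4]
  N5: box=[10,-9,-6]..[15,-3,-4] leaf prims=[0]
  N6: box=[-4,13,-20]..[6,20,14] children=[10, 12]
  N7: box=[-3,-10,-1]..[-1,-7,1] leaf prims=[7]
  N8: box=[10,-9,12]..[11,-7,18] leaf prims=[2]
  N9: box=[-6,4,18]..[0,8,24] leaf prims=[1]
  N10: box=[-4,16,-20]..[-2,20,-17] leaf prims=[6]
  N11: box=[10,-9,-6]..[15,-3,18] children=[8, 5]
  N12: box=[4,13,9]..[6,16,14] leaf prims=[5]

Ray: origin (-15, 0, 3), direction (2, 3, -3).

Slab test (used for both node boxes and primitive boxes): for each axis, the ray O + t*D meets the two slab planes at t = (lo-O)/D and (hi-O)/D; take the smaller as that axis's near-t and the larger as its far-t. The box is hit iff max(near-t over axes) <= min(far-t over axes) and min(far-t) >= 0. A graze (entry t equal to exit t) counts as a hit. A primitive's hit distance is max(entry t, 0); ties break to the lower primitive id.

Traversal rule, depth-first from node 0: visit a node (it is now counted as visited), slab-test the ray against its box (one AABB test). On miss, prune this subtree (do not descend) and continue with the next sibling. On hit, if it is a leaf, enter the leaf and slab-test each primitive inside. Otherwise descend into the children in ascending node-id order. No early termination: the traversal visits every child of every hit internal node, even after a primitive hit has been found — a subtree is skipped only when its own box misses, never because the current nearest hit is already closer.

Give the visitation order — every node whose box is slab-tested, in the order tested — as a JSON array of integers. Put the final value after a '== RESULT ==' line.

Walk:
N0 x:[-5/2,15] y:[-16/3,20/3] z:[-7,23/3] -> hit [-5/2,20/3], descend [1, 3, 6, 11]
  N1 x:[6,12] y:[-16/3,-7/3] z:[-4/3,4/3] -> miss, prune
  N3 x:[-5/2,15/2] y:[0,8/3] z:[-7,1/3] -> hit [0,1/3], descend [4, 9]
    N4 x:[-5/2,-1/2] y:[0,5/3] z:[-4/3,1/3] -> miss, prune
    N9 x:[9/2,15/2] y:[4/3,8/3] z:[-7,-5] -> miss, prune
  N6 x:[11/2,21/2] y:[13/3,20/3] z:[-11/3,23/3] -> hit [11/2,20/3], descend [10, 12]
    N10 x:[11/2,13/2] y:[16/3,20/3] z:[20/3,23/3] -> miss, prune
    N12 x:[19/2,21/2] y:[13/3,16/3] z:[-11/3,-2] -> miss, prune
  N11 x:[25/2,15] y:[-3,-1] z:[-5,3] -> miss, prune

order=[0, 1, 3, 4, 9, 6, 10, 12, 11]  |boxes|=9  |leaves|=0  hit=miss

== RESULT ==
[0, 1, 3, 4, 9, 6, 10, 12, 11]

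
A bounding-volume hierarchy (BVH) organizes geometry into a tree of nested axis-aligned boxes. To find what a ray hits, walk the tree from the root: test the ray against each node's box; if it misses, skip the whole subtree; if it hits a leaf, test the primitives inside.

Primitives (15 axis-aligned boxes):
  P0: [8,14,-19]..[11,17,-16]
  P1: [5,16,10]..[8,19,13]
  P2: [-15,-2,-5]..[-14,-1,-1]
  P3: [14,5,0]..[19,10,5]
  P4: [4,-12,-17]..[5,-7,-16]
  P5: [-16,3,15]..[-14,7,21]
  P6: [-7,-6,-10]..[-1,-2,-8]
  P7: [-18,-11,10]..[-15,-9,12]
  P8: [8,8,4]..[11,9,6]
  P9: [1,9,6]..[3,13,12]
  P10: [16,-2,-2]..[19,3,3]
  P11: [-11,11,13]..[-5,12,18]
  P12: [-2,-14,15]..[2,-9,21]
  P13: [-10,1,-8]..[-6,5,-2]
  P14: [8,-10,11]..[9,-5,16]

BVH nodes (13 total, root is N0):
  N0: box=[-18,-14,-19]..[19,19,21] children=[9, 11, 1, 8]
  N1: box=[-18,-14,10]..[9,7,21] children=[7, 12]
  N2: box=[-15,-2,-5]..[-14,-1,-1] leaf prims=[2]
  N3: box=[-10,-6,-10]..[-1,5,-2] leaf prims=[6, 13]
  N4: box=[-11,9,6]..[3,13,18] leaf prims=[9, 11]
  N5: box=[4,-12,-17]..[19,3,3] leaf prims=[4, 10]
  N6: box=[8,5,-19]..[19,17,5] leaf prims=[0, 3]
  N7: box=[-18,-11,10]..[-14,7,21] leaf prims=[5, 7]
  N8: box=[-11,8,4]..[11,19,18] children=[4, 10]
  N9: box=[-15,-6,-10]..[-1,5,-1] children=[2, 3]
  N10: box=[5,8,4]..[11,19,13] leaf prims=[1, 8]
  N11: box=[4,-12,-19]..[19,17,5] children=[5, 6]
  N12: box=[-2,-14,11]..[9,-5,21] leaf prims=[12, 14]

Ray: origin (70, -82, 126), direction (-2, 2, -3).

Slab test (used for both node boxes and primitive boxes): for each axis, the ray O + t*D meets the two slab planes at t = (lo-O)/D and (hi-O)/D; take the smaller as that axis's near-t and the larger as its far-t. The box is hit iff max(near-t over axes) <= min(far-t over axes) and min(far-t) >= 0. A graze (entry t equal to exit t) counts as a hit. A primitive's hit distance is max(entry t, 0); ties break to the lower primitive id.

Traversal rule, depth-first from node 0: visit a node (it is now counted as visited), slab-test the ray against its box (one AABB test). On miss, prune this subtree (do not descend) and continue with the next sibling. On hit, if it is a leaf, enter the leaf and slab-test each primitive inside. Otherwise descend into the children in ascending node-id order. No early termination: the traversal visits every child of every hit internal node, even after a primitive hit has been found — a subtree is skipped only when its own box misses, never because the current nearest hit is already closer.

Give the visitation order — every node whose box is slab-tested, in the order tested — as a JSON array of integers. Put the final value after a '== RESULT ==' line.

Traverse from the root:
N0 x:[51/2,44] y:[34,101/2] z:[35,145/3] -> hit [35,44], descend [1, 8, 9, 11]
  N1 x:[61/2,44] y:[34,89/2] z:[35,116/3] -> hit [35,116/3], descend [7, 12]
    N7 x:[42,44] y:[71/2,89/2] z:[35,116/3] -> miss, prune
    N12 x:[61/2,36] y:[34,77/2] z:[35,115/3] -> hit [35,36] leaf, test {P12@t=35, P14(miss)}
  N8 x:[59/2,81/2] y:[45,101/2] z:[36,122/3] -> miss, prune
  N9 x:[71/2,85/2] y:[38,87/2] z:[127/3,136/3] -> hit [127/3,85/2], descend [2, 3]
    N2 x:[42,85/2] y:[40,81/2] z:[127/3,131/3] -> miss, prune
    N3 x:[71/2,40] y:[38,87/2] z:[128/3,136/3] -> miss, prune
  N11 x:[51/2,33] y:[35,99/2] z:[121/3,145/3] -> miss, prune

9 AABB tests over nodes [0, 1, 7, 12, 8, 9, 2, 3, 11]; 1 leaf entered; closest P12.

== RESULT ==
[0, 1, 7, 12, 8, 9, 2, 3, 11]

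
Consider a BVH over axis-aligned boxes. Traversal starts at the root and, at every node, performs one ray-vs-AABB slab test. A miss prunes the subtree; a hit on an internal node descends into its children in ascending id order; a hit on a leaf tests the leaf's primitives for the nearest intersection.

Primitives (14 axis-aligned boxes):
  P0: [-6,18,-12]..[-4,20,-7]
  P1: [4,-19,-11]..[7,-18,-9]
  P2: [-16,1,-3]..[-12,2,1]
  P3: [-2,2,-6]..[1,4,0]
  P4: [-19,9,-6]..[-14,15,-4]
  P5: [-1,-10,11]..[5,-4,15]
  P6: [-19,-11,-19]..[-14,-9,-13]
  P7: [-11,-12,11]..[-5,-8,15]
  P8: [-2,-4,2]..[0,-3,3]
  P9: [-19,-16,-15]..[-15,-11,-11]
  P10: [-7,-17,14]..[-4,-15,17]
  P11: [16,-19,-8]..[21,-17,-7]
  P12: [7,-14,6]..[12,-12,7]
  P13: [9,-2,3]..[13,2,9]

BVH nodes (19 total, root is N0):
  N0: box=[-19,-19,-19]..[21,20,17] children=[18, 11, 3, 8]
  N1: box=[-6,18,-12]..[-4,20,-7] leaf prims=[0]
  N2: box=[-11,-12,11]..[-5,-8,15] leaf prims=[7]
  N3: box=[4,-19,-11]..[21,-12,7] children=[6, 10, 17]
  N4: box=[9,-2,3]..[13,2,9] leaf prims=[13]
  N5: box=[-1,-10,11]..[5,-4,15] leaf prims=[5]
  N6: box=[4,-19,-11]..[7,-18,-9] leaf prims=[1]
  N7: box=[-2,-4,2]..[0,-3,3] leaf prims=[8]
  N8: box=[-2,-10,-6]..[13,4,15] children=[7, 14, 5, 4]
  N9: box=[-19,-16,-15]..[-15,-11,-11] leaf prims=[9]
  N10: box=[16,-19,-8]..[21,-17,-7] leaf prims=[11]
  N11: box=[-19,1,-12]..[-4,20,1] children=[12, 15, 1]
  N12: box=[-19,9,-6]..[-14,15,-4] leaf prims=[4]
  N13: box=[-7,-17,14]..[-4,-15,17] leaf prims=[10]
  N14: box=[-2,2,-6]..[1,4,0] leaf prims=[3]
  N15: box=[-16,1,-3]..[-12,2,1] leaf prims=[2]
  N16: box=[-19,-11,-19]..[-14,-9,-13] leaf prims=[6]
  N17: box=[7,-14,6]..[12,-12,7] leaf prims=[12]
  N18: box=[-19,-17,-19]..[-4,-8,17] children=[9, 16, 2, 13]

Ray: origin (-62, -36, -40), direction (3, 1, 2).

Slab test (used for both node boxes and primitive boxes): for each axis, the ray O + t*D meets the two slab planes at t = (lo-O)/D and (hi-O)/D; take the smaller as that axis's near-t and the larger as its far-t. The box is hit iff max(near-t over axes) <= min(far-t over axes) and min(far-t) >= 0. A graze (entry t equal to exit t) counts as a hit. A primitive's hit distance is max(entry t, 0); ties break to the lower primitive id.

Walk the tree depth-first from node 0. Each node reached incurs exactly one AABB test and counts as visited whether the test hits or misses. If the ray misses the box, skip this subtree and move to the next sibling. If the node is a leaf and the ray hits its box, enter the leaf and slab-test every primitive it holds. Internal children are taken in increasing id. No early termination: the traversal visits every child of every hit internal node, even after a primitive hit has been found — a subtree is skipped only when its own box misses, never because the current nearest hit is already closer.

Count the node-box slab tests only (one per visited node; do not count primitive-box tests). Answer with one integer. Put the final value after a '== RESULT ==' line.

Traverse from the root:
N0 x:[43/3,83/3] y:[17,56] z:[21/2,57/2] -> hit [17,83/3], descend [3, 8, 11, 18]
  N3 x:[22,83/3] y:[17,24] z:[29/2,47/2] -> hit [22,47/2], descend [6, 10, 17]
    N6 x:[22,23] y:[17,18] z:[29/2,31/2] -> miss, prune
    N10 x:[26,83/3] y:[17,19] z:[16,33/2] -> miss, prune
    N17 x:[23,74/3] y:[22,24] z:[23,47/2] -> hit [23,47/2] leaf, test {P12@t=23}
  N8 x:[20,25] y:[26,40] z:[17,55/2] -> miss, prune
  N11 x:[43/3,58/3] y:[37,56] z:[14,41/2] -> miss, prune
  N18 x:[43/3,58/3] y:[19,28] z:[21/2,57/2] -> hit [19,58/3], descend [2, 9, 13, 16]
    N2 x:[17,19] y:[24,28] z:[51/2,55/2] -> miss, prune
    N9 x:[43/3,47/3] y:[20,25] z:[25/2,29/2] -> miss, prune
    N13 x:[55/3,58/3] y:[19,21] z:[27,57/2] -> miss, prune
    N16 x:[43/3,16] y:[25,27] z:[21/2,27/2] -> miss, prune

order=[0, 3, 6, 10, 17, 8, 11, 18, 2, 9, 13, 16]  |boxes|=12  |leaves|=1  hit=P12

== RESULT ==
12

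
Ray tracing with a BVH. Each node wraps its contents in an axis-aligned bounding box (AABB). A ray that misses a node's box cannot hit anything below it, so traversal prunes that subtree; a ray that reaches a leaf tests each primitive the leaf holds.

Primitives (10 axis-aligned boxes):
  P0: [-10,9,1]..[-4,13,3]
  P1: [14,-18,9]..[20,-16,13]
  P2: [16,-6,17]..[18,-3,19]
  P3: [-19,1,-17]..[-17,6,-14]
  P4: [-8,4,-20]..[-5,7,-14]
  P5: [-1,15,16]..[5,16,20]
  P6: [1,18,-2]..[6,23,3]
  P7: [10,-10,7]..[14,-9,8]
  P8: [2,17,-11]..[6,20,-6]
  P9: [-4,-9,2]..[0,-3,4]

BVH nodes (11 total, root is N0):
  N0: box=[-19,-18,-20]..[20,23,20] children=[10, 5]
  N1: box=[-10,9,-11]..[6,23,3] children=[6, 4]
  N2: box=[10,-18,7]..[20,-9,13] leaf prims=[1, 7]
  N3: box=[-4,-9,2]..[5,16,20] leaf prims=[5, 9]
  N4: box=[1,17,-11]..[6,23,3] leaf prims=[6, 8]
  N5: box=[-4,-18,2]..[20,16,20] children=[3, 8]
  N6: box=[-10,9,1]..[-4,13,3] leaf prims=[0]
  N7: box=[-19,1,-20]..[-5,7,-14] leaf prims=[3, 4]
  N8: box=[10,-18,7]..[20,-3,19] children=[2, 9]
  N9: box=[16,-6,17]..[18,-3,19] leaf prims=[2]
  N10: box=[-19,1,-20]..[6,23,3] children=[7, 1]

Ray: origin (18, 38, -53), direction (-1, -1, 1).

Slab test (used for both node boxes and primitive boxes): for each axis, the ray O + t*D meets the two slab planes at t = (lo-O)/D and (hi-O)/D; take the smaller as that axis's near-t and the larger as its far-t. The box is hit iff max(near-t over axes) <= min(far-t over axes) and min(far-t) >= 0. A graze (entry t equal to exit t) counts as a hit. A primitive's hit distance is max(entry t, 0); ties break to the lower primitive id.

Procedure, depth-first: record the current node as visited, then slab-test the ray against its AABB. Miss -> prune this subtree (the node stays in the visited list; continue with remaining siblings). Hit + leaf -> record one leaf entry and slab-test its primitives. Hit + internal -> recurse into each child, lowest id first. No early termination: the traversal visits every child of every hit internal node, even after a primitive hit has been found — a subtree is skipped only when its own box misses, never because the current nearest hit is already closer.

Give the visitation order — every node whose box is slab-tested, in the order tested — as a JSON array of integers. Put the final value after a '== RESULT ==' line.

Walk:
N0 x:[-2,37] y:[15,56] z:[33,73] -> hit [33,37], descend [5, 10]
  N5 x:[-2,22] y:[22,56] z:[55,73] -> miss, prune
  N10 x:[12,37] y:[15,37] z:[33,56] -> hit [33,37], descend [1, 7]
    N1 x:[12,28] y:[15,29] z:[42,56] -> miss, prune
    N7 x:[23,37] y:[31,37] z:[33,39] -> hit [33,37] leaf, test {P3@t=36, P4(miss)}

order=[0, 5, 10, 1, 7]  |boxes|=5  |leaves|=1  hit=P3

== RESULT ==
[0, 5, 10, 1, 7]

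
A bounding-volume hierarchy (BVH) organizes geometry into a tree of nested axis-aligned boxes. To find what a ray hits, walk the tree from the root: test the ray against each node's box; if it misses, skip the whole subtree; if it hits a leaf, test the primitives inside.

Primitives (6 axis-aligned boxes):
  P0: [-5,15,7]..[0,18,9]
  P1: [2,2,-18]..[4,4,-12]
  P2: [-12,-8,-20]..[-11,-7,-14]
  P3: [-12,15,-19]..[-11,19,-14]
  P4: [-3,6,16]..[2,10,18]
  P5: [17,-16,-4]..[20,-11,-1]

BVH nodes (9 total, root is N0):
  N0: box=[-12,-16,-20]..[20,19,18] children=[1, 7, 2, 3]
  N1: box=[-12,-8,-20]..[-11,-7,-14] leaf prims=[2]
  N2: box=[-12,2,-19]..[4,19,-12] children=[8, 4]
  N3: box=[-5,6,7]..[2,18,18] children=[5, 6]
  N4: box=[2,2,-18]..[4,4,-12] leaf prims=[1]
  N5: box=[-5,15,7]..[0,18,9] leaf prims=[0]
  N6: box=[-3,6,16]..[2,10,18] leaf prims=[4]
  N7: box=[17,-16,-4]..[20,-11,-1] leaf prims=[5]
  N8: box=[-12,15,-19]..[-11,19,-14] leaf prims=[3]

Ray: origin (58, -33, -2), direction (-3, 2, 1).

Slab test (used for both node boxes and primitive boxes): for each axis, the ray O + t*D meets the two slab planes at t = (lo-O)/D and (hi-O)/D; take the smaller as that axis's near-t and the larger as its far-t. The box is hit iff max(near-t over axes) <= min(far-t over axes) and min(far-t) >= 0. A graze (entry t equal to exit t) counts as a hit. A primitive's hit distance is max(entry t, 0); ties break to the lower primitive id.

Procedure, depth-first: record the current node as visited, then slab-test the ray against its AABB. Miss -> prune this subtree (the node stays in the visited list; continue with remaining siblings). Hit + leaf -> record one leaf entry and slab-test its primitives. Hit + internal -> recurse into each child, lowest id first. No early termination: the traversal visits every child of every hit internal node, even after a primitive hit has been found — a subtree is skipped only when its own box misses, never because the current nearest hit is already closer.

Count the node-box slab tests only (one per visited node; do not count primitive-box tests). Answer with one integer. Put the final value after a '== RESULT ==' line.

Walk:
N0 x:[38/3,70/3] y:[17/2,26] z:[-18,20] -> hit [38/3,20], descend [1, 2, 3, 7]
  N1 x:[23,70/3] y:[25/2,13] z:[-18,-12] -> miss, prune
  N2 x:[18,70/3] y:[35/2,26] z:[-17,-10] -> miss, prune
  N3 x:[56/3,21] y:[39/2,51/2] z:[9,20] -> hit [39/2,20], descend [5, 6]
    N5 x:[58/3,21] y:[24,51/2] z:[9,11] -> miss, prune
    N6 x:[56/3,61/3] y:[39/2,43/2] z:[18,20] -> hit [39/2,20] leaf, test {P4@t=39/2}
  N7 x:[38/3,41/3] y:[17/2,11] z:[-2,1] -> miss, prune

Summary -> nodes [0, 1, 2, 3, 5, 6, 7]; box-tests=7; leaf-entries=1; first=P4

== RESULT ==
7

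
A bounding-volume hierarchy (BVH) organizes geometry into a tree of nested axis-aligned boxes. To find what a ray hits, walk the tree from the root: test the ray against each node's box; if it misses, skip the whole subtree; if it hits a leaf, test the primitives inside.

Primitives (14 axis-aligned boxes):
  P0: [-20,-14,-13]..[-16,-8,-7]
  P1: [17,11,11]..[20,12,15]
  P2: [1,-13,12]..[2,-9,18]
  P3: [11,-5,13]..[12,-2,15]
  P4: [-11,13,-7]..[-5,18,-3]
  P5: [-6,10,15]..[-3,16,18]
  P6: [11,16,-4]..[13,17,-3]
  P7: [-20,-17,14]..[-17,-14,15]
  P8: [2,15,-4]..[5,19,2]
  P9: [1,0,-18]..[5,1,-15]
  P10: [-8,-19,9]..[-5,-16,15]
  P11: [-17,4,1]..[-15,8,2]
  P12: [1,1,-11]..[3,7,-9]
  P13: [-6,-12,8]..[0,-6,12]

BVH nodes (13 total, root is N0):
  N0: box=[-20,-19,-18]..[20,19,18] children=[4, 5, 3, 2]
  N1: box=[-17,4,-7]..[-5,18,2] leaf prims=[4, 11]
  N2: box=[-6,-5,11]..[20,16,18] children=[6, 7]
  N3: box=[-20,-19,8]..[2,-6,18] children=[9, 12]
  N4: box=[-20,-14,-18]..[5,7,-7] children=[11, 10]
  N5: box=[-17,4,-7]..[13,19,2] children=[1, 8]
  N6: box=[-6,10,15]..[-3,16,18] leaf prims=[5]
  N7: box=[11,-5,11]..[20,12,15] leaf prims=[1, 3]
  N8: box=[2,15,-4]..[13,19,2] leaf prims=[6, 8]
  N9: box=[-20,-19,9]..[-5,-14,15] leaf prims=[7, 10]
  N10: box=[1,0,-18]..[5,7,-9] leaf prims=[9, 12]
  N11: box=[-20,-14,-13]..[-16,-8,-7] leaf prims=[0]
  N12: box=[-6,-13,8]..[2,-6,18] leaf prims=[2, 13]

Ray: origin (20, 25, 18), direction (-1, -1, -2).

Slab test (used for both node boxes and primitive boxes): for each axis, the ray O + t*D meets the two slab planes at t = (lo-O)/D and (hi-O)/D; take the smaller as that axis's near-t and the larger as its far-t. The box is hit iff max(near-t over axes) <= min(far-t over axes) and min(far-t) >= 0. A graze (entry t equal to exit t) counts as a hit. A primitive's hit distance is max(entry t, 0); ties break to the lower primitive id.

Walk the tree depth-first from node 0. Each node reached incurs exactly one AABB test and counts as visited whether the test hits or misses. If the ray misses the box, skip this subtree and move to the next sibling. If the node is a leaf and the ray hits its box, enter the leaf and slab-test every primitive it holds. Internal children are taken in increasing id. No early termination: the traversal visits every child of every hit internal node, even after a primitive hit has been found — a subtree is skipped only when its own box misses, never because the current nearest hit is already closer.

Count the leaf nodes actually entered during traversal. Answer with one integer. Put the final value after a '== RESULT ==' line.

Trace the traversal:
N0 x:[0,40] y:[6,44] z:[0,18] -> hit [6,18], descend [2, 3, 4, 5]
  N2 x:[0,26] y:[9,30] z:[0,7/2] -> miss, prune
  N3 x:[18,40] y:[31,44] z:[0,5] -> miss, prune
  N4 x:[15,40] y:[18,39] z:[25/2,18] -> hit [18,18], descend [10, 11]
    N10 x:[15,19] y:[18,25] z:[27/2,18] -> hit [18,18] leaf, test {P9(miss), P12(miss)}
    N11 x:[36,40] y:[33,39] z:[25/2,31/2] -> miss, prune
  N5 x:[7,37] y:[6,21] z:[8,25/2] -> hit [8,25/2], descend [1, 8]
    N1 x:[25,37] y:[7,21] z:[8,25/2] -> miss, prune
    N8 x:[7,18] y:[6,10] z:[8,11] -> hit [8,10] leaf, test {P6(miss), P8(miss)}

order=[0, 2, 3, 4, 10, 11, 5, 1, 8]  |boxes|=9  |leaves|=2  hit=miss

== RESULT ==
2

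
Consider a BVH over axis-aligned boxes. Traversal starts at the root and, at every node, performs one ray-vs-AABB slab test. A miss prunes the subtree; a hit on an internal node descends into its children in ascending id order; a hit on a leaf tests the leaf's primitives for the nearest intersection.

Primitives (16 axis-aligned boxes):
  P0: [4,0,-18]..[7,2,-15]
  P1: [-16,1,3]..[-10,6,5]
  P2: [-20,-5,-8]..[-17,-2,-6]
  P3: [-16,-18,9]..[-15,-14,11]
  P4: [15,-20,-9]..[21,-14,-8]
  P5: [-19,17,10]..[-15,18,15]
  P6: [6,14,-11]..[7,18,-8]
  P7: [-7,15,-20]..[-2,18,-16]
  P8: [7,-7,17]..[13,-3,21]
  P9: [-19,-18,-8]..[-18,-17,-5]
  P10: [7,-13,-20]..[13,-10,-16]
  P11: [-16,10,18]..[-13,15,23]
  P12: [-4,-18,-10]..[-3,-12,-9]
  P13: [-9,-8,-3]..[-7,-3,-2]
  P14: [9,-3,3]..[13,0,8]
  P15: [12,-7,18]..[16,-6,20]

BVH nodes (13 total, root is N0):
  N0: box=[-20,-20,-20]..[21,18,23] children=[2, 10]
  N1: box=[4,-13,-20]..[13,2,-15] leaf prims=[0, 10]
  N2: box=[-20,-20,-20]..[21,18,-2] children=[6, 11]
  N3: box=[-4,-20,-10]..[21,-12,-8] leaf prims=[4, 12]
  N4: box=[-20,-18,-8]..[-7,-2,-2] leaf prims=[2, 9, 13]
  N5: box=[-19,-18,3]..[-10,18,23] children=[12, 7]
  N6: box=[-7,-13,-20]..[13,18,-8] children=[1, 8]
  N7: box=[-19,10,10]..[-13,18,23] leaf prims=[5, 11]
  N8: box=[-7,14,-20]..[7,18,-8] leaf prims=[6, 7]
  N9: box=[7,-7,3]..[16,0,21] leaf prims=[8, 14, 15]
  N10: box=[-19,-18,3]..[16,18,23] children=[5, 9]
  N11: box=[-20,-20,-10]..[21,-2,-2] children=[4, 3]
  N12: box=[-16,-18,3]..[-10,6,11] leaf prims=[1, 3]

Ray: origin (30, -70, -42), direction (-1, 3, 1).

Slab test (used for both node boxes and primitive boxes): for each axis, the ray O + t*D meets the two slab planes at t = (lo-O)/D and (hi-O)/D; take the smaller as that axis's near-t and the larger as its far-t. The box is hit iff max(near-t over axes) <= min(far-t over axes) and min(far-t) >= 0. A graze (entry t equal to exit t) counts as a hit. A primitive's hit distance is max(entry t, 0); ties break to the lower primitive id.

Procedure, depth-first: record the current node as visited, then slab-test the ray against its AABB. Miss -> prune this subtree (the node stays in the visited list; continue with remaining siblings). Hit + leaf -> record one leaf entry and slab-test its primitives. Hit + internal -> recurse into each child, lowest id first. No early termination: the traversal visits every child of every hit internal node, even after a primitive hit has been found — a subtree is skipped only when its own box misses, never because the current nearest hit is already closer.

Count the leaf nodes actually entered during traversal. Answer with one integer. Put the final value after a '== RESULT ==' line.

Trace the traversal:
N0 x:[9,50] y:[50/3,88/3] z:[22,65] -> hit [22,88/3], descend [2, 10]
  N2 x:[9,50] y:[50/3,88/3] z:[22,40] -> hit [22,88/3], descend [6, 11]
    N6 x:[17,37] y:[19,88/3] z:[22,34] -> hit [22,88/3], descend [1, 8]
      N1 x:[17,26] y:[19,24] z:[22,27] -> hit [22,24] leaf, test {P0@t=24, P10(miss)}
      N8 x:[23,37] y:[28,88/3] z:[22,34] -> hit [28,88/3] leaf, test {P6(miss), P7(miss)}
    N11 x:[9,50] y:[50/3,68/3] z:[32,40] -> miss, prune
  N10 x:[14,49] y:[52/3,88/3] z:[45,65] -> miss, prune

7 AABB tests over nodes [0, 2, 6, 1, 8, 11, 10]; 2 leaves entered; closest P0.

== RESULT ==
2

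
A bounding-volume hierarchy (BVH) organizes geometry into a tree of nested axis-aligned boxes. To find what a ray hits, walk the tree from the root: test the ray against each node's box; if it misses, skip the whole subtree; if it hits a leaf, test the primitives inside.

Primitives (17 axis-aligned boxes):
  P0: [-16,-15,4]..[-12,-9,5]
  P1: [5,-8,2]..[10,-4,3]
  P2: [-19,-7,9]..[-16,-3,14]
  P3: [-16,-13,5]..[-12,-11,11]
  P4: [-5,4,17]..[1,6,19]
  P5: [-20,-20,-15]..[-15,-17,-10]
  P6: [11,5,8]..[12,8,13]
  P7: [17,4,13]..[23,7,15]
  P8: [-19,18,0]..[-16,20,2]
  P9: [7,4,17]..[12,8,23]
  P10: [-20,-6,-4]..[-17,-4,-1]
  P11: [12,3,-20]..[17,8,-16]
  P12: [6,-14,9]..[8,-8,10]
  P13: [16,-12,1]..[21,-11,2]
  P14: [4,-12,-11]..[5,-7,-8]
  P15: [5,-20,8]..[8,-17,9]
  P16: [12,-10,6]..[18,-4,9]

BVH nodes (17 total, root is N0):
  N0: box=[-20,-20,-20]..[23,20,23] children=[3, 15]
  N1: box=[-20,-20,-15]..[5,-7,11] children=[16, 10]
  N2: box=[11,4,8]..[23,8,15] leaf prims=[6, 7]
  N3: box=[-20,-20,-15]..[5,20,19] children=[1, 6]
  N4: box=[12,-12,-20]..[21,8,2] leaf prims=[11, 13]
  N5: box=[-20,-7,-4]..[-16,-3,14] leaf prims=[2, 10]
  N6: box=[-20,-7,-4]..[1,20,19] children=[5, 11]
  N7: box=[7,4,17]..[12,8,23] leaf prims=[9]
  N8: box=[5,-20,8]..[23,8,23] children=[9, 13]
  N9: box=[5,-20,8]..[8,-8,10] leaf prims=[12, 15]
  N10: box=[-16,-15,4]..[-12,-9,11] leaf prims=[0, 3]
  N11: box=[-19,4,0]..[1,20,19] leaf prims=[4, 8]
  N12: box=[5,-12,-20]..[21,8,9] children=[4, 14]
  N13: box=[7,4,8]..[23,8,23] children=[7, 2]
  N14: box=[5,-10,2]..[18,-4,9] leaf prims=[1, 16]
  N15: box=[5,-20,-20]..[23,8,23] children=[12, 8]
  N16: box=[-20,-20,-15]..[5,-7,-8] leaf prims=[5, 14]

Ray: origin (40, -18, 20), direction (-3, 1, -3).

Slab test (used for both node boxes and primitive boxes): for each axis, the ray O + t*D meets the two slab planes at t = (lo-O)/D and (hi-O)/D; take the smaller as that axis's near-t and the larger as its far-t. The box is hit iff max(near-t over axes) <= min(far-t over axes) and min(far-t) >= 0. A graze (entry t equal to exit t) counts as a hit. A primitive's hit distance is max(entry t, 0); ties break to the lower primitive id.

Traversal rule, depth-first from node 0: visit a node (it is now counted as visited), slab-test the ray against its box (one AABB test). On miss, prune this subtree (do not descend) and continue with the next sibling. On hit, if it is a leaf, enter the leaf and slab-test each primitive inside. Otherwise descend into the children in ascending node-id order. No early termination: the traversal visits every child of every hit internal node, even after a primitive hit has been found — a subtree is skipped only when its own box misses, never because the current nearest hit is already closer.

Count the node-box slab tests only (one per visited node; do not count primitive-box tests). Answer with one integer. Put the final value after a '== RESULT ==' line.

Traverse from the root:
N0 x:[17/3,20] y:[-2,38] z:[-1,40/3] -> hit [17/3,40/3], descend [3, 15]
  N3 x:[35/3,20] y:[-2,38] z:[1/3,35/3] -> hit [35/3,35/3], descend [1, 6]
    N1 x:[35/3,20] y:[-2,11] z:[3,35/3] -> miss, prune
    N6 x:[13,20] y:[11,38] z:[1/3,8] -> miss, prune
  N15 x:[17/3,35/3] y:[-2,26] z:[-1,40/3] -> hit [17/3,35/3], descend [8, 12]
    N8 x:[17/3,35/3] y:[-2,26] z:[-1,4] -> miss, prune
    N12 x:[19/3,35/3] y:[6,26] z:[11/3,40/3] -> hit [19/3,35/3], descend [4, 14]
      N4 x:[19/3,28/3] y:[6,26] z:[6,40/3] -> hit [19/3,28/3] leaf, test {P11(miss), P13@t=19/3}
      N14 x:[22/3,35/3] y:[8,14] z:[11/3,6] -> miss, prune

9 AABB tests over nodes [0, 3, 1, 6, 15, 8, 12, 4, 14]; 1 leaf entered; closest P13.

== RESULT ==
9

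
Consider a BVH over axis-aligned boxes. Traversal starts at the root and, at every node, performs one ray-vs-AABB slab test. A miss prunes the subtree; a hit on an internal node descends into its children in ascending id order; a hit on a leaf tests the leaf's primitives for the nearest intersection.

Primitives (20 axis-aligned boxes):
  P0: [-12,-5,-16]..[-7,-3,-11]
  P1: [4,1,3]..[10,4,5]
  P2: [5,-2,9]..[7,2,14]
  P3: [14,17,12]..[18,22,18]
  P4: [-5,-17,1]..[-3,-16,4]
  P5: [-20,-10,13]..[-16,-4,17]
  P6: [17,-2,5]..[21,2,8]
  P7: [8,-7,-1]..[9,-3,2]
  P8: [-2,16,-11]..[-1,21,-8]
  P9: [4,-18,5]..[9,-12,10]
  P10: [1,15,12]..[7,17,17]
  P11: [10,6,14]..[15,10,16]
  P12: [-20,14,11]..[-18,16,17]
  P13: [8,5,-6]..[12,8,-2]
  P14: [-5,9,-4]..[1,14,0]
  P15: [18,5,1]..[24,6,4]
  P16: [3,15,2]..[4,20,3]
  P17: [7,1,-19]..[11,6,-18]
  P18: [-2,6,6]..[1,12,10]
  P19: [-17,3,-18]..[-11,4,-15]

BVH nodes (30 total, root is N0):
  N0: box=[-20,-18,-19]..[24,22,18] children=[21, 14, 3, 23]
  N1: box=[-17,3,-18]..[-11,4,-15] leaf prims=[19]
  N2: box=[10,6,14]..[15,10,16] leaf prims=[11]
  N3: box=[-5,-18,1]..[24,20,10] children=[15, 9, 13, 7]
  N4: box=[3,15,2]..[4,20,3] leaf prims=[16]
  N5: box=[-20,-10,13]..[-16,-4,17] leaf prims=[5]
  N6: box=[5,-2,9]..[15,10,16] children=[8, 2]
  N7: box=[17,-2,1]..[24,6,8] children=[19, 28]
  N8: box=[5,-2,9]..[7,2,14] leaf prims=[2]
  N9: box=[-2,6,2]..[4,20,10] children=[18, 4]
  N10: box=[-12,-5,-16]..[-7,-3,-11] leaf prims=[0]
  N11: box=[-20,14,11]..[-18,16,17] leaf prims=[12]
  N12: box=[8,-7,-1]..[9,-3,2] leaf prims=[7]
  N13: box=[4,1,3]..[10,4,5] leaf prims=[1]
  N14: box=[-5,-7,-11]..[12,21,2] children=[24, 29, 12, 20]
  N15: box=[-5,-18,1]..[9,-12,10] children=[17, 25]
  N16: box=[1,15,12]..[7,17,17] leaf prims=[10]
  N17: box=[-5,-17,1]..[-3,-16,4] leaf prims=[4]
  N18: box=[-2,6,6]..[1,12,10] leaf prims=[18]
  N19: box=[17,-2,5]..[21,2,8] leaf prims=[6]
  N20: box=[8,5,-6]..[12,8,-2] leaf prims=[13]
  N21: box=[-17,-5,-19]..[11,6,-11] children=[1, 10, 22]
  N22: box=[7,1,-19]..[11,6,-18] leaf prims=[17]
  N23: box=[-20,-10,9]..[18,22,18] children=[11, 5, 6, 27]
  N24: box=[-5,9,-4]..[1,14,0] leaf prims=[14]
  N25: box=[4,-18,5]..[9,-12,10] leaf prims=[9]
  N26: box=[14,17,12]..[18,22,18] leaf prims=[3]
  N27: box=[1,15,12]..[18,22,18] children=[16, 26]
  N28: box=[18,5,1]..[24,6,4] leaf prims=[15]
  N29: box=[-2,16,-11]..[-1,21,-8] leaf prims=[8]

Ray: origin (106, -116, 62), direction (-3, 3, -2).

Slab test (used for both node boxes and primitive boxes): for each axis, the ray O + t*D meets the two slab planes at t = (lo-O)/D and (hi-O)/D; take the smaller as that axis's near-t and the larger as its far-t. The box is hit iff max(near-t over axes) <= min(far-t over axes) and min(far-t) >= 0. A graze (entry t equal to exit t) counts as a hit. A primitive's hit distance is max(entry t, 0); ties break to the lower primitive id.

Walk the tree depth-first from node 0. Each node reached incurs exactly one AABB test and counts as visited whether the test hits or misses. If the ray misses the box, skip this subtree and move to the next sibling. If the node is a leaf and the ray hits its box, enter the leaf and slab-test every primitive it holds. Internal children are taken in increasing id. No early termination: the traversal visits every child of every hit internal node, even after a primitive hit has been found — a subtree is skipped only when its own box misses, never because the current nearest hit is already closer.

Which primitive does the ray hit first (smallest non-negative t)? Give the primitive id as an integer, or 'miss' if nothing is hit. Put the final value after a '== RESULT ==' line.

Walk:
N0 x:[82/3,42] y:[98/3,46] z:[22,81/2] -> hit [98/3,81/2], descend [3, 14, 21, 23]
  N3 x:[82/3,37] y:[98/3,136/3] z:[26,61/2] -> miss, prune
  N14 x:[94/3,37] y:[109/3,137/3] z:[30,73/2] -> hit [109/3,73/2], descend [12, 20, 24, 29]
    N12 x:[97/3,98/3] y:[109/3,113/3] z:[30,63/2] -> miss, prune
    N20 x:[94/3,98/3] y:[121/3,124/3] z:[32,34] -> miss, prune
    N24 x:[35,37] y:[125/3,130/3] z:[31,33] -> miss, prune
    N29 x:[107/3,36] y:[44,137/3] z:[35,73/2] -> miss, prune
  N21 x:[95/3,41] y:[37,122/3] z:[73/2,81/2] -> hit [37,81/2], descend [1, 10, 22]
    N1 x:[39,41] y:[119/3,40] z:[77/2,40] -> hit [119/3,40] leaf, test {P19@t=119/3}
    N10 x:[113/3,118/3] y:[37,113/3] z:[73/2,39] -> hit [113/3,113/3] leaf, test {P0@t=113/3}
    N22 x:[95/3,33] y:[39,122/3] z:[40,81/2] -> miss, prune
  N23 x:[88/3,42] y:[106/3,46] z:[22,53/2] -> miss, prune

12 AABB tests over nodes [0, 3, 14, 12, 20, 24, 29, 21, 1, 10, 22, 23]; 2 leaves entered; closest P0.

== RESULT ==
0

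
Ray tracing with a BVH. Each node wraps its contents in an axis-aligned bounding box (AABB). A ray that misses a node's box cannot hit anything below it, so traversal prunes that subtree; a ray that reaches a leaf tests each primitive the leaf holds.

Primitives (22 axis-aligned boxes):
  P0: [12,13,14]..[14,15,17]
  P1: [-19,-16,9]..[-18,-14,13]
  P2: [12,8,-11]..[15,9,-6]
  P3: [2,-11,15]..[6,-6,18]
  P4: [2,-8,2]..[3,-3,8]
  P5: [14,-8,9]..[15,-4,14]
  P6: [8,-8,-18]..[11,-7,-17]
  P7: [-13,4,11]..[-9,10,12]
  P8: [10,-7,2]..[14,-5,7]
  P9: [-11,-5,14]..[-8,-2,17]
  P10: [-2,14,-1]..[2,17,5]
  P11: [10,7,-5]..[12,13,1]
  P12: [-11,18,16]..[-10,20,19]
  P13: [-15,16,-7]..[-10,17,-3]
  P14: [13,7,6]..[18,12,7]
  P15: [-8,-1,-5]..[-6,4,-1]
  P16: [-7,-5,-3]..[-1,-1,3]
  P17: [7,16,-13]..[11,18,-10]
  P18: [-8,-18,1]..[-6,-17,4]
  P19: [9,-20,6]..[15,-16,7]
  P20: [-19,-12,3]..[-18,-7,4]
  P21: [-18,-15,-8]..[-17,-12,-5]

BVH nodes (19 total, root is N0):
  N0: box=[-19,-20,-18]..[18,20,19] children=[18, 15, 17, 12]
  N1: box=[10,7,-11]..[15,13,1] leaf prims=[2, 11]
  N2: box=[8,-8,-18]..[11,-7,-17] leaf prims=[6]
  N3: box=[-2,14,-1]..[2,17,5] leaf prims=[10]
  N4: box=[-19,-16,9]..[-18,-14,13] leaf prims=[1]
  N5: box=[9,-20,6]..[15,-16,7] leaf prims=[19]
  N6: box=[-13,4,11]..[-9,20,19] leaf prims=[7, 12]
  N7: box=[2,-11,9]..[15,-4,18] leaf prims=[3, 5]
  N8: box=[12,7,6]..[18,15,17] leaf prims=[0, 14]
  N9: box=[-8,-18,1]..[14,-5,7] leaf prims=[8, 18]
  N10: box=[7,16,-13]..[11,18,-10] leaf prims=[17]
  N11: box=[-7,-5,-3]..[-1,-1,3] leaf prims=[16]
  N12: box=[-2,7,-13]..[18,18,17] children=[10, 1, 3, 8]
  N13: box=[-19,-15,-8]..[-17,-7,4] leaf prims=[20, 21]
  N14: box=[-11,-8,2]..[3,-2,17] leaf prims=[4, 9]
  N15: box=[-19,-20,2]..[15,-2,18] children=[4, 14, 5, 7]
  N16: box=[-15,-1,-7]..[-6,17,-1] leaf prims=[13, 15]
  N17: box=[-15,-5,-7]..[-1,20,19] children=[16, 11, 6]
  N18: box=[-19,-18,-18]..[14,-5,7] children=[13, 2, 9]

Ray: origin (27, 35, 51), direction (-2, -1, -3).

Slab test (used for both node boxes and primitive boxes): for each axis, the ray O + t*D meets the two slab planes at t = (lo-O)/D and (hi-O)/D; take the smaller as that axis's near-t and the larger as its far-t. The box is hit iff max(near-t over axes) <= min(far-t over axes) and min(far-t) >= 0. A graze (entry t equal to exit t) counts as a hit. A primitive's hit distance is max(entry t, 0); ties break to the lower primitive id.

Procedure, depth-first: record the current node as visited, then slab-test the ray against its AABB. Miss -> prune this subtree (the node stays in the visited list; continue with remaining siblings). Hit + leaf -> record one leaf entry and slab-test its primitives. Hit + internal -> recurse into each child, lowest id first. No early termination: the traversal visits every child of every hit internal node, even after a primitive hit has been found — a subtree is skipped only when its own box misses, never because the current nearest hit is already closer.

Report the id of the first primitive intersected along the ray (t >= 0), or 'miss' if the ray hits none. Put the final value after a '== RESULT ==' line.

Traverse from the root:
N0 x:[9/2,23] y:[15,55] z:[32/3,23] -> hit [15,23], descend [12, 15, 17, 18]
  N12 x:[9/2,29/2] y:[17,28] z:[34/3,64/3] -> miss, prune
  N15 x:[6,23] y:[37,55] z:[11,49/3] -> miss, prune
  N17 x:[14,21] y:[15,40] z:[32/3,58/3] -> hit [15,58/3], descend [6, 11, 16]
    N6 x:[18,20] y:[15,31] z:[32/3,40/3] -> miss, prune
    N11 x:[14,17] y:[36,40] z:[16,18] -> miss, prune
    N16 x:[33/2,21] y:[18,36] z:[52/3,58/3] -> hit [18,58/3] leaf, test {P13@t=37/2, P15(miss)}
  N18 x:[13/2,23] y:[40,53] z:[44/3,23] -> miss, prune

Visited [0, 12, 15, 17, 6, 11, 16, 18]. Tests: 8 box, 1 leaf. Nearest: P13.

== RESULT ==
13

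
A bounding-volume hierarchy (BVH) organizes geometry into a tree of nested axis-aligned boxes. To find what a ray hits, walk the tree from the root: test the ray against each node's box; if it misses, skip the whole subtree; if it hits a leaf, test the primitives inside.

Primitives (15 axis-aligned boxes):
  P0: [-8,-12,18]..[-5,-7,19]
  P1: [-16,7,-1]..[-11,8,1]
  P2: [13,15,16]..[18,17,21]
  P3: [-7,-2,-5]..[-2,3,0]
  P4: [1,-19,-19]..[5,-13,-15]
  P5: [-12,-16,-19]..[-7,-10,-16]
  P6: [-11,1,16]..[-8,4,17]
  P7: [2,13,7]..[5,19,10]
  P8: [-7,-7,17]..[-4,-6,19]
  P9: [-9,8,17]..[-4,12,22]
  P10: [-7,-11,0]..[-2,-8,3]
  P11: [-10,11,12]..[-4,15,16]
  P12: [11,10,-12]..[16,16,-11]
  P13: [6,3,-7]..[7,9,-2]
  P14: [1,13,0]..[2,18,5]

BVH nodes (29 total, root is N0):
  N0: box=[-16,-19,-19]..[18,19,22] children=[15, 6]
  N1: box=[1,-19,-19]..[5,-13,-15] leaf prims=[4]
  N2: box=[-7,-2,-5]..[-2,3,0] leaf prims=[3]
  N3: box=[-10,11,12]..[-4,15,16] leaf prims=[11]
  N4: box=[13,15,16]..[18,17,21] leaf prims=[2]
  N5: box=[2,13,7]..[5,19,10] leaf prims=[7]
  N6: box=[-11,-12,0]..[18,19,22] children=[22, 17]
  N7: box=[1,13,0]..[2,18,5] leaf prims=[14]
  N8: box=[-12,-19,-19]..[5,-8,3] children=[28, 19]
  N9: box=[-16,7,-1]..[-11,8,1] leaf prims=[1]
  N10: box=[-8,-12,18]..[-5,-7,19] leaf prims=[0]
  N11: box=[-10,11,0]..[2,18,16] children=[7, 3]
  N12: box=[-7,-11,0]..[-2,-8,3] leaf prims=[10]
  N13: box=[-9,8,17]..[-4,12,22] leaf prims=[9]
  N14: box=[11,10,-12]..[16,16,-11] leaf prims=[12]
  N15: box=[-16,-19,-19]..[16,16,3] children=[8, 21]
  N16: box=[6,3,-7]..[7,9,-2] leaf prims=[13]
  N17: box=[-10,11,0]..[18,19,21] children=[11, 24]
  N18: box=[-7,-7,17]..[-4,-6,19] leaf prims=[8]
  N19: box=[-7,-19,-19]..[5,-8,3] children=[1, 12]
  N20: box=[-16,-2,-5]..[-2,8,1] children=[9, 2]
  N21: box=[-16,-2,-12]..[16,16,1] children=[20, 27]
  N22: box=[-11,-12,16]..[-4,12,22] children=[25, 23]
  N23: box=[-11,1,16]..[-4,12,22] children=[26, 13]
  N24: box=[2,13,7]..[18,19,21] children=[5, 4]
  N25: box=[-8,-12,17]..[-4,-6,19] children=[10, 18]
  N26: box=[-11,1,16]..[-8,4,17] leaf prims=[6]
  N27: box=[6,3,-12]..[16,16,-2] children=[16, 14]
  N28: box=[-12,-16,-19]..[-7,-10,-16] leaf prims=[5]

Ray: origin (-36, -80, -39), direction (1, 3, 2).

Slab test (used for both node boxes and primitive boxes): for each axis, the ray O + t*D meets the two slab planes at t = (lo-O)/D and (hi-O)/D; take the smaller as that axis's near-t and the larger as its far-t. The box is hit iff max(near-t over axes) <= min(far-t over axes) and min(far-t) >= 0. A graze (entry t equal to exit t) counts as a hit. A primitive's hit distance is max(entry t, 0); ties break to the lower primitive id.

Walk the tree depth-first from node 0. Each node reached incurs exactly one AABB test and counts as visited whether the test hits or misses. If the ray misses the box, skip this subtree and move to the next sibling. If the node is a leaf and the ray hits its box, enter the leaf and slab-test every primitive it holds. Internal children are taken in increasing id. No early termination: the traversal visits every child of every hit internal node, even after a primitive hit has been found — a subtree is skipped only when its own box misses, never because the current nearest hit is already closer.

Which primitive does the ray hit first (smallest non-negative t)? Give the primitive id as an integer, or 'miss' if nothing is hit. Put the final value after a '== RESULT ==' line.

Trace the traversal:
N0 x:[20,54] y:[61/3,33] z:[10,61/2] -> hit [61/3,61/2], descend [6, 15]
  N6 x:[25,54] y:[68/3,33] z:[39/2,61/2] -> hit [25,61/2], descend [17, 22]
    N17 x:[26,54] y:[91/3,33] z:[39/2,30] -> miss, prune
    N22 x:[25,32] y:[68/3,92/3] z:[55/2,61/2] -> hit [55/2,61/2], descend [23, 25]
      N23 x:[25,32] y:[27,92/3] z:[55/2,61/2] -> hit [55/2,61/2], descend [13, 26]
        N13 x:[27,32] y:[88/3,92/3] z:[28,61/2] -> hit [88/3,61/2] leaf, test {P9@t=88/3}
        N26 x:[25,28] y:[27,28] z:[55/2,28] -> hit [55/2,28] leaf, test {P6@t=55/2}
      N25 x:[28,32] y:[68/3,74/3] z:[28,29] -> miss, prune
  N15 x:[20,52] y:[61/3,32] z:[10,21] -> hit [61/3,21], descend [8, 21]
    N8 x:[24,41] y:[61/3,24] z:[10,21] -> miss, prune
    N21 x:[20,52] y:[26,32] z:[27/2,20] -> miss, prune

Summary -> nodes [0, 6, 17, 22, 23, 13, 26, 25, 15, 8, 21]; box-tests=11; leaf-entries=2; first=P6

== RESULT ==
6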